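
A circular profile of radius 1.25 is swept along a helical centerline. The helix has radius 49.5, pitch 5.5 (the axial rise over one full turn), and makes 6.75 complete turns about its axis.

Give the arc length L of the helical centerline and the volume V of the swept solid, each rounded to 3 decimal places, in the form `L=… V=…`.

2πR = 2π·49.5 = 311.017673
per-turn = √(311.017673² + 5.5²) = √(96731.9927 + 30.25) = √96762.2427 = 311.066300
L = 6.75 × 311.066300 = 2099.697522
V = π·1.25² × L = 4.908739 × 2099.697522 = 10306.866110

L=2099.698 V=10306.866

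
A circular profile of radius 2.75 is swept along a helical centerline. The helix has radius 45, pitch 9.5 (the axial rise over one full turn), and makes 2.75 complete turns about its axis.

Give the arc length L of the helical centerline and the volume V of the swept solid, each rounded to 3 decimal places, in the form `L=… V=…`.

L=777.983 V=18483.548

2πR = 2π·45 = 282.743339
per-turn = √(282.743339² + 9.5²) = √(79943.7956 + 90.25) = √80034.0456 = 282.902891
L = 2.75 × 282.902891 = 777.982950
V = π·2.75² × L = 23.758294 × 777.982950 = 18483.547993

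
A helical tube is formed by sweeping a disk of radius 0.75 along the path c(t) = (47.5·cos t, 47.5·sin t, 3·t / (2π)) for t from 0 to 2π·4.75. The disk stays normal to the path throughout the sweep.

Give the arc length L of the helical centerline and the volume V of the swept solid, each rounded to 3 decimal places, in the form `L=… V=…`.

2πR = 2π·47.5 = 298.451302
per-turn = √(298.451302² + 3²) = √(89073.1797 + 9) = √89082.1797 = 298.466380
L = 4.75 × 298.466380 = 1417.715303
V = π·0.75² × L = 1.767146 × 1417.715303 = 2505.309739

L=1417.715 V=2505.310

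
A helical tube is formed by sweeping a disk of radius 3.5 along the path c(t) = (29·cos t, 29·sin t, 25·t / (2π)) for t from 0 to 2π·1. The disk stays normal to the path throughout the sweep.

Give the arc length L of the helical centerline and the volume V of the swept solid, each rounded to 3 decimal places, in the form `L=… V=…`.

L=183.919 V=7078.048

2πR = 2π·29 = 182.212374
per-turn = √(182.212374² + 25²) = √(33201.3492 + 625) = √33826.3492 = 183.919410
L = 1 × 183.919410 = 183.919410
V = π·3.5² × L = 38.484510 × 183.919410 = 7078.048357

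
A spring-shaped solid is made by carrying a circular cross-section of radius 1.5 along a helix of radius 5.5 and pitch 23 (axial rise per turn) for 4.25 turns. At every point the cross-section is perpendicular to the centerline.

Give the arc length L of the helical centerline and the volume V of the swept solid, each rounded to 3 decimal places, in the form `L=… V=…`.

2πR = 2π·5.5 = 34.557519
per-turn = √(34.557519² + 23²) = √(1194.2221 + 529) = √1723.2221 = 41.511711
L = 4.25 × 41.511711 = 176.424771
V = π·1.5² × L = 7.068583 × 176.424771 = 1247.073219

L=176.425 V=1247.073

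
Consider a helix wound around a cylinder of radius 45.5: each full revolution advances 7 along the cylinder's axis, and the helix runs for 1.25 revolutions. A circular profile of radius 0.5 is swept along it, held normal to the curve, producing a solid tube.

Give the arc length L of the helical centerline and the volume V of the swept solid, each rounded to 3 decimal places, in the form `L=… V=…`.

2πR = 2π·45.5 = 285.884931
per-turn = √(285.884931² + 7²) = √(81730.1940 + 49) = √81779.1940 = 285.970617
L = 1.25 × 285.970617 = 357.463272
V = π·0.5² × L = 0.785398 × 357.463272 = 280.750997

L=357.463 V=280.751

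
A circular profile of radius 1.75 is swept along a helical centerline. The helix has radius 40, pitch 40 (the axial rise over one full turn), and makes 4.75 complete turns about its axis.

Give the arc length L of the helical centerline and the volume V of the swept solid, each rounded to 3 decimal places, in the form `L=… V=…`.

L=1208.830 V=11630.311

2πR = 2π·40 = 251.327412
per-turn = √(251.327412² + 40²) = √(63165.4682 + 1600) = √64765.4682 = 254.490605
L = 4.75 × 254.490605 = 1208.830375
V = π·1.75² × L = 9.621128 × 1208.830375 = 11630.311166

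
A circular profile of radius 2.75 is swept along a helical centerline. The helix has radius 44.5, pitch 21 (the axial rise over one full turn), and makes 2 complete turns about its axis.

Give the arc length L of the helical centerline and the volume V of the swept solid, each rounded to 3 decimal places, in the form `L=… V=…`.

2πR = 2π·44.5 = 279.601746
per-turn = √(279.601746² + 21²) = √(78177.1365 + 441) = √78618.1365 = 280.389259
L = 2 × 280.389259 = 560.778518
V = π·2.75² × L = 23.758294 × 560.778518 = 13323.141139

L=560.779 V=13323.141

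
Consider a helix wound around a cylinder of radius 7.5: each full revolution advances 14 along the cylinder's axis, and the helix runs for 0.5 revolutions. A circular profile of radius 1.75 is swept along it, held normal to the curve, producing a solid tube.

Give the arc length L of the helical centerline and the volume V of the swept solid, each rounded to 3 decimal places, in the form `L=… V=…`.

2πR = 2π·7.5 = 47.123890
per-turn = √(47.123890² + 14²) = √(2220.6610 + 196) = √2416.6610 = 49.159546
L = 0.5 × 49.159546 = 24.579773
V = π·1.75² × L = 9.621128 × 24.579773 = 236.485131

L=24.580 V=236.485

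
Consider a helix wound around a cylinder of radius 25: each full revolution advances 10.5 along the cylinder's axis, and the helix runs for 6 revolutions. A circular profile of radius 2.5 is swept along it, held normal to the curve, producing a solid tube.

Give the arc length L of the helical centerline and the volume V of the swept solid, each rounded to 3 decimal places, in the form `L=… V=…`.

2πR = 2π·25 = 157.079633
per-turn = √(157.079633² + 10.5²) = √(24674.0110 + 110.25) = √24784.2610 = 157.430178
L = 6 × 157.430178 = 944.581069
V = π·2.5² × L = 19.634954 × 944.581069 = 18546.805921

L=944.581 V=18546.806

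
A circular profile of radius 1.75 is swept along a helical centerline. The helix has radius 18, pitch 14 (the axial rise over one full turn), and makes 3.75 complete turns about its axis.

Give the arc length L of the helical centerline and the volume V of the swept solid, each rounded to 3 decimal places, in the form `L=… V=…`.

2πR = 2π·18 = 113.097336
per-turn = √(113.097336² + 14²) = √(12791.0073 + 196) = √12987.0073 = 113.960552
L = 3.75 × 113.960552 = 427.352068
V = π·1.75² × L = 9.621128 × 427.352068 = 4111.608736

L=427.352 V=4111.609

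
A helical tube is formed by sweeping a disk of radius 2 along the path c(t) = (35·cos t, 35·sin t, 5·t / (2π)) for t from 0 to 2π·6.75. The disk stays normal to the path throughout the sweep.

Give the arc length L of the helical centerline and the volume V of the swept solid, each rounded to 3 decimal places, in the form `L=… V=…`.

L=1484.786 V=18658.373

2πR = 2π·35 = 219.911486
per-turn = √(219.911486² + 5²) = √(48361.0616 + 25) = √48386.0616 = 219.968319
L = 6.75 × 219.968319 = 1484.786156
V = π·2² × L = 12.566371 × 1484.786156 = 18658.373124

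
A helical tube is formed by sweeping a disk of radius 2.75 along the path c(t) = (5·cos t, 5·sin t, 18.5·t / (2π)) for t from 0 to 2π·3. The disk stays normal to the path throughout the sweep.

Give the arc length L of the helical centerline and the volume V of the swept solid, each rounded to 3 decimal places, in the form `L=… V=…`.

2πR = 2π·5 = 31.415927
per-turn = √(31.415927² + 18.5²) = √(986.9604 + 342.25) = √1329.2104 = 36.458338
L = 3 × 36.458338 = 109.375015
V = π·2.75² × L = 23.758294 × 109.375015 = 2598.563817

L=109.375 V=2598.564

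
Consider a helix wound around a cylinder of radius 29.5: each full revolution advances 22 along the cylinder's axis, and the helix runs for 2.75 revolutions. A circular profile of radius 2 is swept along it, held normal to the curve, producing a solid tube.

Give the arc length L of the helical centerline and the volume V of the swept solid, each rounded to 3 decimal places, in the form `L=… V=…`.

L=513.301 V=6450.334

2πR = 2π·29.5 = 185.353967
per-turn = √(185.353967² + 22²) = √(34356.0929 + 484) = √34840.0929 = 186.655010
L = 2.75 × 186.655010 = 513.301279
V = π·2² × L = 12.566371 × 513.301279 = 6450.334105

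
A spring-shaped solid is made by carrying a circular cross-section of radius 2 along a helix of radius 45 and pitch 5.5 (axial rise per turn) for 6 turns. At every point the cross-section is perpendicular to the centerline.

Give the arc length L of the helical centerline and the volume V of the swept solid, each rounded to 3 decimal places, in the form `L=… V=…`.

L=1696.781 V=21322.378

2πR = 2π·45 = 282.743339
per-turn = √(282.743339² + 5.5²) = √(79943.7956 + 30.25) = √79974.0456 = 282.796828
L = 6 × 282.796828 = 1696.780965
V = π·2² × L = 12.566371 × 1696.780965 = 21322.378458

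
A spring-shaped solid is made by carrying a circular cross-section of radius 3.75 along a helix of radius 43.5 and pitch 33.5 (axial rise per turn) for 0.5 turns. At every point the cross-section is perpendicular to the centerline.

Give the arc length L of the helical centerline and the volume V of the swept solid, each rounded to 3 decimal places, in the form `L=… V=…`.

L=137.682 V=6082.603

2πR = 2π·43.5 = 273.318561
per-turn = √(273.318561² + 33.5²) = √(74703.0357 + 1122.25) = √75825.2857 = 275.363915
L = 0.5 × 275.363915 = 137.681958
V = π·3.75² × L = 44.178647 × 137.681958 = 6082.602557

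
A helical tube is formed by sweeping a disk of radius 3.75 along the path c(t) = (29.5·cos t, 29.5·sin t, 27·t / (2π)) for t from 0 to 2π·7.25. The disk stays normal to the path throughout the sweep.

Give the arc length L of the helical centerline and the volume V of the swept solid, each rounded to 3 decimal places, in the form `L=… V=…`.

L=1357.999 V=59994.540

2πR = 2π·29.5 = 185.353967
per-turn = √(185.353967² + 27²) = √(34356.0929 + 729) = √35085.0929 = 187.310152
L = 7.25 × 187.310152 = 1357.998600
V = π·3.75² × L = 44.178647 × 1357.998600 = 59994.540340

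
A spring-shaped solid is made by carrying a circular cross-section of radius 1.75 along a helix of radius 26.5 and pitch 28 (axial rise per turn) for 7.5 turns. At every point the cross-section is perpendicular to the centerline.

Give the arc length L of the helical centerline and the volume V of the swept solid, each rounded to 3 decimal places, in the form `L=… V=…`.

L=1266.317 V=12183.399

2πR = 2π·26.5 = 166.504411
per-turn = √(166.504411² + 28²) = √(27723.7188 + 784) = √28507.7188 = 168.842290
L = 7.5 × 168.842290 = 1266.317172
V = π·1.75² × L = 9.621128 × 1266.317172 = 12183.398970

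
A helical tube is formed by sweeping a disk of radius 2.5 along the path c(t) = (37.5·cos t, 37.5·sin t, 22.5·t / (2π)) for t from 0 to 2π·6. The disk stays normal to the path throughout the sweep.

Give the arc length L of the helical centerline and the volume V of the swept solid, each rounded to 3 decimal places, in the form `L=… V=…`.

L=1420.148 V=27884.538

2πR = 2π·37.5 = 235.619449
per-turn = √(235.619449² + 22.5²) = √(55516.5248 + 506.25) = √56022.7748 = 236.691307
L = 6 × 236.691307 = 1420.147841
V = π·2.5² × L = 19.634954 × 1420.147841 = 27884.537658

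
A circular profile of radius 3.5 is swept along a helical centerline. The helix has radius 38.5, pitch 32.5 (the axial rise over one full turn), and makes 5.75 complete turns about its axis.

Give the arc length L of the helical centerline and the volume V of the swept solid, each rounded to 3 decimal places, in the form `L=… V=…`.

2πR = 2π·38.5 = 241.902634
per-turn = √(241.902634² + 32.5²) = √(58516.8845 + 1056.25) = √59573.1345 = 244.076083
L = 5.75 × 244.076083 = 1403.437480
V = π·3.5² × L = 38.484510 × 1403.437480 = 54010.603728

L=1403.437 V=54010.604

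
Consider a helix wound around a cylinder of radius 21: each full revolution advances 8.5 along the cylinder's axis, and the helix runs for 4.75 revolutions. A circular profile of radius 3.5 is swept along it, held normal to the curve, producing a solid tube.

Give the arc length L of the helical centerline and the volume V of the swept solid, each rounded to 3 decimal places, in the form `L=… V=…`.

L=628.047 V=24170.076

2πR = 2π·21 = 131.946891
per-turn = √(131.946891² + 8.5²) = √(17409.9822 + 72.25) = √17482.2322 = 132.220392
L = 4.75 × 132.220392 = 628.046864
V = π·3.5² × L = 38.484510 × 628.046864 = 24170.075816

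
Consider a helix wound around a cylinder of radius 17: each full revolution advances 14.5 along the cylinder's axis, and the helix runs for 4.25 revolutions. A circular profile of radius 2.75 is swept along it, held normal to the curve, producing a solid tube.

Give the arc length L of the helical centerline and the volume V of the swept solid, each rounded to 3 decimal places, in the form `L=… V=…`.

L=458.124 V=10884.241

2πR = 2π·17 = 106.814150
per-turn = √(106.814150² + 14.5²) = √(11409.2627 + 210.25) = √11619.5127 = 107.793843
L = 4.25 × 107.793843 = 458.123835
V = π·2.75² × L = 23.758294 × 458.123835 = 10884.240956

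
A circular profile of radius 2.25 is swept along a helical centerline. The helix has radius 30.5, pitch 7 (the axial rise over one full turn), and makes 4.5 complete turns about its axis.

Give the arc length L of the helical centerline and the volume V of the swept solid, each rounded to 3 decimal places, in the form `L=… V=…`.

2πR = 2π·30.5 = 191.637152
per-turn = √(191.637152² + 7²) = √(36724.7980 + 49) = √36773.7980 = 191.764955
L = 4.5 × 191.764955 = 862.942298
V = π·2.25² × L = 15.904313 × 862.942298 = 13724.504237

L=862.942 V=13724.504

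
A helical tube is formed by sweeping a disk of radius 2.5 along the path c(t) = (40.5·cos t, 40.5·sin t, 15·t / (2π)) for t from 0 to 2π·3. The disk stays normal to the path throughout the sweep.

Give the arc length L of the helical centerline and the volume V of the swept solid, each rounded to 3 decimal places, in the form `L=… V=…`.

L=764.732 V=15015.481

2πR = 2π·40.5 = 254.469005
per-turn = √(254.469005² + 15²) = √(64754.4745 + 225) = √64979.4745 = 254.910719
L = 3 × 254.910719 = 764.732156
V = π·2.5² × L = 19.634954 × 764.732156 = 15015.480769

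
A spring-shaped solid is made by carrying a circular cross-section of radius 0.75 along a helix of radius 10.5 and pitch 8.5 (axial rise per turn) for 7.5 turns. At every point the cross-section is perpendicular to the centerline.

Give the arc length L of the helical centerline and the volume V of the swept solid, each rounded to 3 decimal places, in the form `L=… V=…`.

2πR = 2π·10.5 = 65.973446
per-turn = √(65.973446² + 8.5²) = √(4352.4955 + 72.25) = √4424.7455 = 66.518761
L = 7.5 × 66.518761 = 498.890706
V = π·0.75² × L = 1.767146 × 498.890706 = 881.612650

L=498.891 V=881.613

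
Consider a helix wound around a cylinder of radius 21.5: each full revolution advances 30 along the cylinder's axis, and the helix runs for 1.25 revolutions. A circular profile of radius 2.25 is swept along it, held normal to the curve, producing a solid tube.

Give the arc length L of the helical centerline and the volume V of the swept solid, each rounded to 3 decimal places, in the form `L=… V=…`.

2πR = 2π·21.5 = 135.088484
per-turn = √(135.088484² + 30²) = √(18248.8985 + 900) = √19148.8985 = 138.379545
L = 1.25 × 138.379545 = 172.974432
V = π·2.25² × L = 15.904313 × 172.974432 = 2751.039467

L=172.974 V=2751.039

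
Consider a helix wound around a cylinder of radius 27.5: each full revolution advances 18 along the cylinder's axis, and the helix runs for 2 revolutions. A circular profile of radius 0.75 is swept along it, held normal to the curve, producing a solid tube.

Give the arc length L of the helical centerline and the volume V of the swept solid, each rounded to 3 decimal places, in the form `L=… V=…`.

L=347.445 V=613.986

2πR = 2π·27.5 = 172.787596
per-turn = √(172.787596² + 18²) = √(29855.5533 + 324) = √30179.5533 = 173.722633
L = 2 × 173.722633 = 347.445267
V = π·0.75² × L = 1.767146 × 347.445267 = 613.986467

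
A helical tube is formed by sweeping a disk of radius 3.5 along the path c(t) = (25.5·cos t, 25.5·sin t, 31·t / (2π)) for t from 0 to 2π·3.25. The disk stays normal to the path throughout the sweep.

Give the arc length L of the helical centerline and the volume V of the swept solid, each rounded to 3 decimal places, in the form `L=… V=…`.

L=530.376 V=20411.265

2πR = 2π·25.5 = 160.221225
per-turn = √(160.221225² + 31²) = √(25670.8410 + 961) = √26631.8410 = 163.192650
L = 3.25 × 163.192650 = 530.376113
V = π·3.5² × L = 38.484510 × 530.376113 = 20411.264821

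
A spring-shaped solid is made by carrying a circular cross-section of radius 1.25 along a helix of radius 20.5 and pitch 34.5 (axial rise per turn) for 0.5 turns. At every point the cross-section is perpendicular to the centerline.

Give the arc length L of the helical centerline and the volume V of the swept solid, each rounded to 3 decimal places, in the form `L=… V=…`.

L=66.673 V=327.279

2πR = 2π·20.5 = 128.805299
per-turn = √(128.805299² + 34.5²) = √(16590.8050 + 1190.25) = √17781.0550 = 133.345622
L = 0.5 × 133.345622 = 66.672811
V = π·1.25² × L = 4.908739 × 66.672811 = 327.279397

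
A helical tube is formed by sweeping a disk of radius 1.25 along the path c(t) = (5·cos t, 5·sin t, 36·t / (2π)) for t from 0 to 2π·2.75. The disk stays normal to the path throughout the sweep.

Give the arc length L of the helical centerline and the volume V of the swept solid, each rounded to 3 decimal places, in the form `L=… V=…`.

L=131.396 V=644.988

2πR = 2π·5 = 31.415927
per-turn = √(31.415927² + 36²) = √(986.9604 + 1296) = √2282.9604 = 47.780335
L = 2.75 × 47.780335 = 131.395922
V = π·1.25² × L = 4.908739 × 131.395922 = 644.988224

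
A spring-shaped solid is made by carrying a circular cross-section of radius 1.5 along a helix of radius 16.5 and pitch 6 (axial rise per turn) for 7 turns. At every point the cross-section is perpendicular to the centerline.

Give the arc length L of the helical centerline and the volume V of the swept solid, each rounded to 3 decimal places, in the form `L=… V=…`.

L=726.922 V=5138.311

2πR = 2π·16.5 = 103.672558
per-turn = √(103.672558² + 6²) = √(10747.9992 + 36) = √10783.9992 = 103.846036
L = 7 × 103.846036 = 726.922252
V = π·1.5² × L = 7.068583 × 726.922252 = 5138.310615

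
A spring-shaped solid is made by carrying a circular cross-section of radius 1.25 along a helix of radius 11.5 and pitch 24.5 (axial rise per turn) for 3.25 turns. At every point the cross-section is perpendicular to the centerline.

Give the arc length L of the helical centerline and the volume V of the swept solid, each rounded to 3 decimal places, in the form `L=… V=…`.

L=247.966 V=1217.201

2πR = 2π·11.5 = 72.256631
per-turn = √(72.256631² + 24.5²) = √(5221.0207 + 600.25) = √5821.2707 = 76.297252
L = 3.25 × 76.297252 = 247.966070
V = π·1.25² × L = 4.908739 × 247.966070 = 1217.200602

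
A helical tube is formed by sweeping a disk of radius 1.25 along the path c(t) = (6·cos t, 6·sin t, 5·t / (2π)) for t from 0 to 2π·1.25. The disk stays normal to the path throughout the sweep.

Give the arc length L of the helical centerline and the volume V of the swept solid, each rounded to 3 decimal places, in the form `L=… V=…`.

2πR = 2π·6 = 37.699112
per-turn = √(37.699112² + 5²) = √(1421.2230 + 25) = √1446.2230 = 38.029239
L = 1.25 × 38.029239 = 47.536549
V = π·1.25² × L = 4.908739 × 47.536549 = 233.344489

L=47.537 V=233.344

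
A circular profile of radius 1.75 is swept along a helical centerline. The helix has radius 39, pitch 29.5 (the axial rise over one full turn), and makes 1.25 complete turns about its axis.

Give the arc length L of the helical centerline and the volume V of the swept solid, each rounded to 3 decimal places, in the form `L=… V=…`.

L=308.517 V=2968.281

2πR = 2π·39 = 245.044227
per-turn = √(245.044227² + 29.5²) = √(60046.6732 + 870.25) = √60916.9232 = 246.813539
L = 1.25 × 246.813539 = 308.516924
V = π·1.75² × L = 9.621128 × 308.516924 = 2968.280663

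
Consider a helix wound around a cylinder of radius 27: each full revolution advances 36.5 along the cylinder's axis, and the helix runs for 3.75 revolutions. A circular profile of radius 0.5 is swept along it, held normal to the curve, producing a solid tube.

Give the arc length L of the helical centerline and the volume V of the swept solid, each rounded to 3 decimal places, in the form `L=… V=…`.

L=650.731 V=511.083

2πR = 2π·27 = 169.646003
per-turn = √(169.646003² + 36.5²) = √(28779.7664 + 1332.25) = √30112.0164 = 173.528143
L = 3.75 × 173.528143 = 650.730536
V = π·0.5² × L = 0.785398 × 650.730536 = 511.082568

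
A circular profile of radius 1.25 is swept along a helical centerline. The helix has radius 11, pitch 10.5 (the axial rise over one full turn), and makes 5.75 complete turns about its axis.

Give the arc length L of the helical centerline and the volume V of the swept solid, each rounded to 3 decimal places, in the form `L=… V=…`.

2πR = 2π·11 = 69.115038
per-turn = √(69.115038² + 10.5²) = √(4776.8885 + 110.25) = √4887.1385 = 69.908072
L = 5.75 × 69.908072 = 401.971414
V = π·1.25² × L = 4.908739 × 401.971414 = 1973.172564

L=401.971 V=1973.173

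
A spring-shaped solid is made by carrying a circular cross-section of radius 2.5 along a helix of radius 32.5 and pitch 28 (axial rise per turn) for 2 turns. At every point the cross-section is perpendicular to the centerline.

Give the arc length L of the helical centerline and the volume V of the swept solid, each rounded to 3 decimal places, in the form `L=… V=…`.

2πR = 2π·32.5 = 204.203522
per-turn = √(204.203522² + 28²) = √(41699.0786 + 784) = √42483.0786 = 206.114237
L = 2 × 206.114237 = 412.228474
V = π·2.5² × L = 19.634954 × 412.228474 = 8094.087150

L=412.228 V=8094.087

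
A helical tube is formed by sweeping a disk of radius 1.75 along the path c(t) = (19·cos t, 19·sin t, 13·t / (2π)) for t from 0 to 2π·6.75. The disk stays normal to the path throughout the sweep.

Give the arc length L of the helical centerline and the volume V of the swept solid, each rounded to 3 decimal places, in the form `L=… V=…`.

L=810.582 V=7798.715

2πR = 2π·19 = 119.380521
per-turn = √(119.380521² + 13²) = √(14251.7088 + 169) = √14420.7088 = 120.086255
L = 6.75 × 120.086255 = 810.582224
V = π·1.75² × L = 9.621128 × 810.582224 = 7798.714932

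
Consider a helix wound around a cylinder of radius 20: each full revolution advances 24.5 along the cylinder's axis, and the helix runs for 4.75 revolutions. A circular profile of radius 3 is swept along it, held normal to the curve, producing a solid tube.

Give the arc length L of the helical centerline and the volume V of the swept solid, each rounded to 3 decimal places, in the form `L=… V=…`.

L=608.141 V=17194.791

2πR = 2π·20 = 125.663706
per-turn = √(125.663706² + 24.5²) = √(15791.3670 + 600.25) = √16391.6170 = 128.029751
L = 4.75 × 128.029751 = 608.141315
V = π·3² × L = 28.274334 × 608.141315 = 17194.790599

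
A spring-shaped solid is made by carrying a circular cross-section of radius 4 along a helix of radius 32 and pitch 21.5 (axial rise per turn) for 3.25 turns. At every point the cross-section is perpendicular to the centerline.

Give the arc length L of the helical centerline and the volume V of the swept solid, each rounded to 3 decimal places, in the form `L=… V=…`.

2πR = 2π·32 = 201.061930
per-turn = √(201.061930² + 21.5²) = √(40425.8996 + 462.25) = √40888.1496 = 202.208184
L = 3.25 × 202.208184 = 657.176598
V = π·4² × L = 50.265482 × 657.176598 = 33033.298738

L=657.177 V=33033.299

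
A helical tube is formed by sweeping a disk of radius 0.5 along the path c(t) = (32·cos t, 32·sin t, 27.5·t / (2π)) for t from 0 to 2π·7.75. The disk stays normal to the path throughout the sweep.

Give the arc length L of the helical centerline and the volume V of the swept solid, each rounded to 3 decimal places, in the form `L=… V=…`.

L=1572.737 V=1235.225

2πR = 2π·32 = 201.061930
per-turn = √(201.061930² + 27.5²) = √(40425.8996 + 756.25) = √41182.1496 = 202.933855
L = 7.75 × 202.933855 = 1572.737379
V = π·0.5² × L = 0.785398 × 1572.737379 = 1235.225049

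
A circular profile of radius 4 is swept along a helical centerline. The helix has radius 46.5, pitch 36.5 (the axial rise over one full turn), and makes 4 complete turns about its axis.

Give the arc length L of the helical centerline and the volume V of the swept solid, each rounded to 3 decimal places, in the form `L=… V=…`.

L=1177.757 V=59200.519

2πR = 2π·46.5 = 292.168117
per-turn = √(292.168117² + 36.5²) = √(85362.2085 + 1332.25) = √86694.4585 = 294.439227
L = 4 × 294.439227 = 1177.756908
V = π·4² × L = 50.265482 × 1177.756908 = 59200.519222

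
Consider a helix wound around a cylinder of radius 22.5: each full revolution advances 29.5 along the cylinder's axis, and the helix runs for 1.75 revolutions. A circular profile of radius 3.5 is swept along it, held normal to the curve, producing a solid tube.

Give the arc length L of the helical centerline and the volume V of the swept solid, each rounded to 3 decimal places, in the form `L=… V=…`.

2πR = 2π·22.5 = 141.371669
per-turn = √(141.371669² + 29.5²) = √(19985.9489 + 870.25) = √20856.1989 = 144.416754
L = 1.75 × 144.416754 = 252.729320
V = π·3.5² × L = 38.484510 × 252.729320 = 9726.164043

L=252.729 V=9726.164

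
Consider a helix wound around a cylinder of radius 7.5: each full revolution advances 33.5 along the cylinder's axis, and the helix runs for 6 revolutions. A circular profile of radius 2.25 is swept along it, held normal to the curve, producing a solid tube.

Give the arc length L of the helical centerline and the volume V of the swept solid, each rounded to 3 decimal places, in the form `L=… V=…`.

2πR = 2π·7.5 = 47.123890
per-turn = √(47.123890² + 33.5²) = √(2220.6610 + 1122.25) = √3342.9110 = 57.817912
L = 6 × 57.817912 = 346.907474
V = π·2.25² × L = 15.904313 × 346.907474 = 5517.324985

L=346.907 V=5517.325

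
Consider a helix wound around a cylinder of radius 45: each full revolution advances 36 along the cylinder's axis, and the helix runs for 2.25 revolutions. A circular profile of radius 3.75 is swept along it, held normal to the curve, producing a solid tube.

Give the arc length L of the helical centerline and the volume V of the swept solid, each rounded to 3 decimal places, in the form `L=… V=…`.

2πR = 2π·45 = 282.743339
per-turn = √(282.743339² + 36²) = √(79943.7956 + 1296) = √81239.7956 = 285.025956
L = 2.25 × 285.025956 = 641.308401
V = π·3.75² × L = 44.178647 × 641.308401 = 28332.137277

L=641.308 V=28332.137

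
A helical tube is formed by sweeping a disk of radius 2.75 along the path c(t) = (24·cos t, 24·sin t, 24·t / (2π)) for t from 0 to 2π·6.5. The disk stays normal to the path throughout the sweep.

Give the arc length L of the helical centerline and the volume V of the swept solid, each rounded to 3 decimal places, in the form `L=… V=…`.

2πR = 2π·24 = 150.796447
per-turn = √(150.796447² + 24²) = √(22739.5685 + 576) = √23315.5685 = 152.694363
L = 6.5 × 152.694363 = 992.513361
V = π·2.75² × L = 23.758294 × 992.513361 = 23580.424658

L=992.513 V=23580.425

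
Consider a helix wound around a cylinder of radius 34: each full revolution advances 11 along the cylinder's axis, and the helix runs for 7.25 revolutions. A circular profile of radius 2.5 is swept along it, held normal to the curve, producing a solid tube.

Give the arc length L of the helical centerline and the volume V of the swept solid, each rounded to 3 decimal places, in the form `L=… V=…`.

L=1550.857 V=30451.007

2πR = 2π·34 = 213.628300
per-turn = √(213.628300² + 11²) = √(45637.0508 + 121) = √45758.0508 = 213.911315
L = 7.25 × 213.911315 = 1550.857035
V = π·2.5² × L = 19.634954 × 1550.857035 = 30451.006672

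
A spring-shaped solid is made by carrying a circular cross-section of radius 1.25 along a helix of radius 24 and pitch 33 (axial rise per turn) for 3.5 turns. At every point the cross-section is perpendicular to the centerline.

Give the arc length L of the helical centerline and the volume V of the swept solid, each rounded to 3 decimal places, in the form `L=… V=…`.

L=540.278 V=2652.082

2πR = 2π·24 = 150.796447
per-turn = √(150.796447² + 33²) = √(22739.5685 + 1089) = √23828.5685 = 154.365050
L = 3.5 × 154.365050 = 540.277674
V = π·1.25² × L = 4.908739 × 540.277674 = 2652.081829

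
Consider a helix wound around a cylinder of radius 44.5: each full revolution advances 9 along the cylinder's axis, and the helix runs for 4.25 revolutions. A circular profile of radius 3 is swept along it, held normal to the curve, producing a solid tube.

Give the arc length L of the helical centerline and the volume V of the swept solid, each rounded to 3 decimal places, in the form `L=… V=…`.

L=1188.923 V=33616.002

2πR = 2π·44.5 = 279.601746
per-turn = √(279.601746² + 9²) = √(78177.1365 + 81) = √78258.1365 = 279.746558
L = 4.25 × 279.746558 = 1188.922870
V = π·3² × L = 28.274334 × 1188.922870 = 33616.002175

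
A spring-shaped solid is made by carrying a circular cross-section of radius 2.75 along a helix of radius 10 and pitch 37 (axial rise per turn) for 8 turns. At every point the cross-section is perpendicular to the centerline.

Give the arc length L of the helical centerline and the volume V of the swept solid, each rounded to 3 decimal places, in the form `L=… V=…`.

2πR = 2π·10 = 62.831853
per-turn = √(62.831853² + 37²) = √(3947.8418 + 1369) = √5316.8418 = 72.916677
L = 8 × 72.916677 = 583.333415
V = π·2.75² × L = 23.758294 × 583.333415 = 13859.007024

L=583.333 V=13859.007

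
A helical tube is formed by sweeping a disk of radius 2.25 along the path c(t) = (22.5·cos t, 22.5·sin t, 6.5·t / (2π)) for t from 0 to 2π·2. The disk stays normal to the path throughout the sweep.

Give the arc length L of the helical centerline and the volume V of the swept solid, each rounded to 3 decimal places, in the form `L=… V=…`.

2πR = 2π·22.5 = 141.371669
per-turn = √(141.371669² + 6.5²) = √(19985.9489 + 42.25) = √20028.1989 = 141.521019
L = 2 × 141.521019 = 283.042039
V = π·2.25² × L = 15.904313 × 283.042039 = 4501.589121

L=283.042 V=4501.589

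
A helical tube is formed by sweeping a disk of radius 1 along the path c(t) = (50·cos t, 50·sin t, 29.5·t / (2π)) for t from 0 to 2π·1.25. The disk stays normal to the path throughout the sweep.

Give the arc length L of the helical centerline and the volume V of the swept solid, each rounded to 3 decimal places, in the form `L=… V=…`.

2πR = 2π·50 = 314.159265
per-turn = √(314.159265² + 29.5²) = √(98696.0440 + 870.25) = √99566.2940 = 315.541271
L = 1.25 × 315.541271 = 394.426589
V = π·1² × L = 3.141593 × 394.426589 = 1239.127676

L=394.427 V=1239.128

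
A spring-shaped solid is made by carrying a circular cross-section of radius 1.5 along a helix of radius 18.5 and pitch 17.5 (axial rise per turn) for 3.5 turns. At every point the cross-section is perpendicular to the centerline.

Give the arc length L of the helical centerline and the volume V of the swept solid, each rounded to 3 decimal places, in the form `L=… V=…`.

2πR = 2π·18.5 = 116.238928
per-turn = √(116.238928² + 17.5²) = √(13511.4884 + 306.25) = √13817.7384 = 117.548877
L = 3.5 × 117.548877 = 411.421069
V = π·1.5² × L = 7.068583 × 411.421069 = 2908.164165

L=411.421 V=2908.164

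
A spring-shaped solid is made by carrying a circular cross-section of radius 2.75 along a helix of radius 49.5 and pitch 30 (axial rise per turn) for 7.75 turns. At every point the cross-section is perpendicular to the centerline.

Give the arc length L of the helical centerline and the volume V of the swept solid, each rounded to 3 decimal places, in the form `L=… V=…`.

2πR = 2π·49.5 = 311.017673
per-turn = √(311.017673² + 30²) = √(96731.9927 + 900) = √97631.9927 = 312.461186
L = 7.75 × 312.461186 = 2421.574191
V = π·2.75² × L = 23.758294 × 2421.574191 = 57532.472650

L=2421.574 V=57532.473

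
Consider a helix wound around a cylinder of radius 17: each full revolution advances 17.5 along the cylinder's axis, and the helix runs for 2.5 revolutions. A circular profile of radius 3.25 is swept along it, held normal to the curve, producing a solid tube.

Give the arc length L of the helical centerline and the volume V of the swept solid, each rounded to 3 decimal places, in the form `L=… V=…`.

L=270.596 V=8979.192

2πR = 2π·17 = 106.814150
per-turn = √(106.814150² + 17.5²) = √(11409.2627 + 306.25) = √11715.5127 = 108.238222
L = 2.5 × 108.238222 = 270.595555
V = π·3.25² × L = 33.183072 × 270.595555 = 8979.191888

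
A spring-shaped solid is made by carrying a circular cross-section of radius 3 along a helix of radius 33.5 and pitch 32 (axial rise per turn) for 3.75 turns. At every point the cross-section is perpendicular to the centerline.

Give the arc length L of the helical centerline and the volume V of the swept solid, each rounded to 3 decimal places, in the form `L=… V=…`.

2πR = 2π·33.5 = 210.486708
per-turn = √(210.486708² + 32²) = √(44304.6542 + 1024) = √45328.6542 = 212.905270
L = 3.75 × 212.905270 = 798.394764
V = π·3² × L = 28.274334 × 798.394764 = 22574.080125

L=798.395 V=22574.080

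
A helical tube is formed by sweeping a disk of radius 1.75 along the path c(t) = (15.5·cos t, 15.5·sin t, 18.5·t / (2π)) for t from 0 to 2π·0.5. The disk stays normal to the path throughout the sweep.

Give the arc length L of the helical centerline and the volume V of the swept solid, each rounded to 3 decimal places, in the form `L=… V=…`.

2πR = 2π·15.5 = 97.389372
per-turn = √(97.389372² + 18.5²) = √(9484.6898 + 342.25) = √9826.9398 = 99.130923
L = 0.5 × 99.130923 = 49.565461
V = π·1.75² × L = 9.621128 × 49.565461 = 476.875623

L=49.565 V=476.876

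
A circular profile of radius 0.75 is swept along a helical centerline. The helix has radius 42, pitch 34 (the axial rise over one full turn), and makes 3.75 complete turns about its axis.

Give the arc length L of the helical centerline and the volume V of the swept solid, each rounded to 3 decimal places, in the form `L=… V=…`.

2πR = 2π·42 = 263.893783
per-turn = √(263.893783² + 34²) = √(69639.9287 + 1156) = √70795.9287 = 266.075043
L = 3.75 × 266.075043 = 997.781412
V = π·0.75² × L = 1.767146 × 997.781412 = 1763.225300

L=997.781 V=1763.225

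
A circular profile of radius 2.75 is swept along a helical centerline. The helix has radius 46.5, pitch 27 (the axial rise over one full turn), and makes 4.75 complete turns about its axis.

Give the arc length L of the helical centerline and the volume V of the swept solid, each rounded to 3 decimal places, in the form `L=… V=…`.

2πR = 2π·46.5 = 292.168117
per-turn = √(292.168117² + 27²) = √(85362.2085 + 729) = √86091.2085 = 293.413034
L = 4.75 × 293.413034 = 1393.711911
V = π·2.75² × L = 23.758294 × 1393.711911 = 33112.217951

L=1393.712 V=33112.218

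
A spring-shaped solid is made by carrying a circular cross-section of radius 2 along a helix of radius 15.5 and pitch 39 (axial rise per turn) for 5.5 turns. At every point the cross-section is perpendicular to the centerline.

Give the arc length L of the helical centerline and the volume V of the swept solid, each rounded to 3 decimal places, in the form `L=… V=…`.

L=576.994 V=7250.721

2πR = 2π·15.5 = 97.389372
per-turn = √(97.389372² + 39²) = √(9484.6898 + 1521) = √11005.6898 = 104.908007
L = 5.5 × 104.908007 = 576.994036
V = π·2² × L = 12.566371 × 576.994036 = 7250.720896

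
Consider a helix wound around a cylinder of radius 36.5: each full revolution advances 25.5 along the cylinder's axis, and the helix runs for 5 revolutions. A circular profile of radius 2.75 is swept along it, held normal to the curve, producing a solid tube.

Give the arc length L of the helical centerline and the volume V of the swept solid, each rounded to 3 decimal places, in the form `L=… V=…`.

2πR = 2π·36.5 = 229.336264
per-turn = √(229.336264² + 25.5²) = √(52595.1219 + 650.25) = √53245.3719 = 230.749587
L = 5 × 230.749587 = 1153.747934
V = π·2.75² × L = 23.758294 × 1153.747934 = 27411.083140

L=1153.748 V=27411.083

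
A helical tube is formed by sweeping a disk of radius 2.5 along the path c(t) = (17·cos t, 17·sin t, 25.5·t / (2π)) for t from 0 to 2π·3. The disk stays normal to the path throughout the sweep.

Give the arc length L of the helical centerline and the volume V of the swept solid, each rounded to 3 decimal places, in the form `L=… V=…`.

L=329.447 V=6468.685

2πR = 2π·17 = 106.814150
per-turn = √(106.814150² + 25.5²) = √(11409.2627 + 650.25) = √12059.5127 = 109.815813
L = 3 × 109.815813 = 329.447438
V = π·2.5² × L = 19.634954 × 329.447438 = 6468.685312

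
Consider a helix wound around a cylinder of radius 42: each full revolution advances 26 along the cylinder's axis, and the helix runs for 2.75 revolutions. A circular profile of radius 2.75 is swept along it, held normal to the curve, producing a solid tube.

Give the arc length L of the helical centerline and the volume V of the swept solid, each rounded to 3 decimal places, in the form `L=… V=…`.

2πR = 2π·42 = 263.893783
per-turn = √(263.893783² + 26²) = √(69639.9287 + 676) = √70315.9287 = 265.171508
L = 2.75 × 265.171508 = 729.221647
V = π·2.75² × L = 23.758294 × 729.221647 = 17325.062603

L=729.222 V=17325.063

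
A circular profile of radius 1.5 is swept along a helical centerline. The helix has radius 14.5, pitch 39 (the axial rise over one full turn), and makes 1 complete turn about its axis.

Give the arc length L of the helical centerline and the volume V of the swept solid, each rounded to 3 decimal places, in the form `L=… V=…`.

L=99.103 V=700.515

2πR = 2π·14.5 = 91.106187
per-turn = √(91.106187² + 39²) = √(8300.3373 + 1521) = √9821.3373 = 99.102660
L = 1 × 99.102660 = 99.102660
V = π·1.5² × L = 7.068583 × 99.102660 = 700.515427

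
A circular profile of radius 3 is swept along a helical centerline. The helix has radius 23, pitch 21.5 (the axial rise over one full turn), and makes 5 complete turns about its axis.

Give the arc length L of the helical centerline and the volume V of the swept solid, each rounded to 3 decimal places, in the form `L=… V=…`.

L=730.519 V=20654.944

2πR = 2π·23 = 144.513262
per-turn = √(144.513262² + 21.5²) = √(20884.0829 + 462.25) = √21346.3329 = 146.103843
L = 5 × 146.103843 = 730.519215
V = π·3² × L = 28.274334 × 730.519215 = 20654.944179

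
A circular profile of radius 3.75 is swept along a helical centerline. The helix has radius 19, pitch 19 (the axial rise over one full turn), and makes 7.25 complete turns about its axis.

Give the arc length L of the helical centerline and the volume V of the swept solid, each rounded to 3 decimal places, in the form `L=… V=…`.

L=876.402 V=38718.255

2πR = 2π·19 = 119.380521
per-turn = √(119.380521² + 19²) = √(14251.7088 + 361) = √14612.7088 = 120.883037
L = 7.25 × 120.883037 = 876.402022
V = π·3.75² × L = 44.178647 × 876.402022 = 38718.255284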